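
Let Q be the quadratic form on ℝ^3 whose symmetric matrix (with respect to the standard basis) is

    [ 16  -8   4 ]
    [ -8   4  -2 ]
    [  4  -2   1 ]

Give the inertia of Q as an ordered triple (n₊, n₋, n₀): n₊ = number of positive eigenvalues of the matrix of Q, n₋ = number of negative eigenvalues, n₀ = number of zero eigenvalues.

(1, 0, 2)

Row-reducing A symmetrically gives the diagonal entries 16, 0, 0.
So there are 1 positive, 2 zero pivots.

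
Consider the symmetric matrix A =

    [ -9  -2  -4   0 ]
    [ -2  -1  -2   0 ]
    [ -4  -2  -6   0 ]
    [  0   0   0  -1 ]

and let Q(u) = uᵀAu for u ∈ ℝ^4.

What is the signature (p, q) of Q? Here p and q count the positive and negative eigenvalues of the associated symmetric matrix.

Applying the same elementary operations to the rows and columns of A produces a congruent diagonal matrix with entries -9, -5/9, -2, -1.
Counting signs: 4 negative.

(0, 4)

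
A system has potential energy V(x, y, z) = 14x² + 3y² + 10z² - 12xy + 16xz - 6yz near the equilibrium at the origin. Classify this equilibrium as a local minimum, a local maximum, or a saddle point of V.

local minimum

The Hessian at the origin is H = [[28, -12, 16], [-12, 6, -6], [16, -6, 20]].
Congruent diagonalization of H (simultaneous row and column reduction) yields pivots 28, 6/7, 10.
Counting signs: 3 positive.
H is positive definite, so the origin is a strict local minimum.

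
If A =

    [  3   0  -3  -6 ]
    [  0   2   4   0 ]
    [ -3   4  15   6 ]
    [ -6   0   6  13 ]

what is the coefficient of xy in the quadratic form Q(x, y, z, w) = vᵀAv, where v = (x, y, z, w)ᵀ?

0

The coefficient of xy is A[1,2] + A[2,1] = 2·0 = 0.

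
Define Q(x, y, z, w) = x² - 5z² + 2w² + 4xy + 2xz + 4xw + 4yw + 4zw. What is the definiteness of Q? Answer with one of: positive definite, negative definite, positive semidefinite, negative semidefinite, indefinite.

indefinite

The symmetric matrix is A = [[1, 2, 1, 2], [2, 0, 0, 2], [1, 0, -5, 2], [2, 2, 2, 2]].
Symmetric row and column elimination reduces A to a congruent diagonal form with pivots 1, -4, -5, -4/5.
Counting signs: 1 positive, 3 negative.
Hence Q is indefinite.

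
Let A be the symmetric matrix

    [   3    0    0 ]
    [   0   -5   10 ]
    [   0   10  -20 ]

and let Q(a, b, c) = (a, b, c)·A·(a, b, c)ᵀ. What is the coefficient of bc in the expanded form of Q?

20

The coefficient of bc is A[2,3] + A[3,2] = 2·10 = 20.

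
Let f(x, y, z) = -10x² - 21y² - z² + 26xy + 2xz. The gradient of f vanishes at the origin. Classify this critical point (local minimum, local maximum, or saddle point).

local maximum

The Hessian at the origin is H = [[-20, 26, 2], [26, -42, 0], [2, 0, -2]].
An LDLᵀ factorisation of H has diagonal entries -20, -41/5, -40/41.
Counting signs: 3 negative.
H is negative definite, so the origin is a strict local maximum.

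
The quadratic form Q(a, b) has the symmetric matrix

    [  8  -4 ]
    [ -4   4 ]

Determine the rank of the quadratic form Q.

2

Congruent diagonalization of A (simultaneous row and column reduction) yields pivots 8, 2.
Counting signs: 2 positive.
The rank is the number of nonzero pivots: 2.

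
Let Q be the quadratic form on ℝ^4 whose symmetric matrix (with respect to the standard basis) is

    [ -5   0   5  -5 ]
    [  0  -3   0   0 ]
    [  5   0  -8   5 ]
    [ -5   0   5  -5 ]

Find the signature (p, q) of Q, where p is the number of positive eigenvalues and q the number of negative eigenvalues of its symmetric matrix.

(0, 3)

Congruent diagonalization of A (simultaneous row and column reduction) yields pivots -5, -3, -3, 0.
So there are 3 negative, 1 zero pivots.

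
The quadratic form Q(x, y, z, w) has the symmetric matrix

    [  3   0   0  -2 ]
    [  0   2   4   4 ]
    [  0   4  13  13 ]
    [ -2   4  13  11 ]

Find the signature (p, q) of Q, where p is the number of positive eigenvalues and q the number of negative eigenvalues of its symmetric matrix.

(3, 1)

Applying the same elementary operations to the rows and columns of A produces a congruent diagonal matrix with entries 3, 2, 5, -10/3.
That gives 3 positive, 1 negative pivots.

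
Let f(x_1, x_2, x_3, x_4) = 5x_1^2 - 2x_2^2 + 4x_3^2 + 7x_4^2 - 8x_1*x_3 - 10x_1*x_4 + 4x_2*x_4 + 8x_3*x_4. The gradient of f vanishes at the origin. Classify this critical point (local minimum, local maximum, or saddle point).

The Hessian at the origin is H = [[10, 0, -8, -10], [0, -4, 0, 4], [-8, 0, 8, 8], [-10, 4, 8, 14]].
An LDLᵀ factorisation of H has diagonal entries 10, -4, 8/5, 8.
Counting signs: 3 positive, 1 negative.
H is indefinite, so the origin is a saddle point.

saddle point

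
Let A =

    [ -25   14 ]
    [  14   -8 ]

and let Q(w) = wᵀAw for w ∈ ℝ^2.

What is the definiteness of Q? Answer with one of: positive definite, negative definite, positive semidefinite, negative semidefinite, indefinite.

negative definite

Symmetric row and column elimination reduces A to a congruent diagonal form with pivots -25, -4/25.
So there are 2 negative pivots.
Hence Q is negative definite.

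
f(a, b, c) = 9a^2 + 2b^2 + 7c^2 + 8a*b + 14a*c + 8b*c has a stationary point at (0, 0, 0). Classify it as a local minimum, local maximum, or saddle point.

saddle point

The Hessian at the origin is H = [[18, 8, 14], [8, 4, 8], [14, 8, 14]].
An LDLᵀ factorisation of H has diagonal entries 18, 4/9, -4.
Counting signs: 2 positive, 1 negative.
H is indefinite, so the origin is a saddle point.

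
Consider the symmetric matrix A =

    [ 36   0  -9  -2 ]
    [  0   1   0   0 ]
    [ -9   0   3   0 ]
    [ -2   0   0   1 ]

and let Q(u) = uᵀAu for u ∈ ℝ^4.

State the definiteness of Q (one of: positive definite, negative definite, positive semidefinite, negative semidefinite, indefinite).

positive definite

Leading principal minors: Δ_1 = 36, Δ_2 = 36, Δ_3 = 27, Δ_4 = 15.
All leading principal minors are positive, so by Sylvester's criterion Q is positive definite.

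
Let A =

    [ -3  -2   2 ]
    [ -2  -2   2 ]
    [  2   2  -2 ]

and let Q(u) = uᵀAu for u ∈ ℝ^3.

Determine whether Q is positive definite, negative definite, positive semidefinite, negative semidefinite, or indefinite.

negative semidefinite

Applying the same elementary operations to the rows and columns of A produces a congruent diagonal matrix with entries -3, -2/3, 0.
Counting signs: 2 negative, 1 zero.
Hence Q is negative semidefinite.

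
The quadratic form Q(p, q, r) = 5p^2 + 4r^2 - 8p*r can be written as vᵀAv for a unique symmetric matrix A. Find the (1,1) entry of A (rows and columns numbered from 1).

The coefficient of p^2 in Q is 5, and that is exactly A[1,1].

5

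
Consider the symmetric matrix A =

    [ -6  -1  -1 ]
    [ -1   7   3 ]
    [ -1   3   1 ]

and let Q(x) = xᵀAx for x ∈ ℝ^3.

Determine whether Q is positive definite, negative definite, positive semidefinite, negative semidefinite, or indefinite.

Row-reducing A symmetrically gives the diagonal entries -6, 43/6, -10/43.
So there are 1 positive, 2 negative pivots.
Hence Q is indefinite.

indefinite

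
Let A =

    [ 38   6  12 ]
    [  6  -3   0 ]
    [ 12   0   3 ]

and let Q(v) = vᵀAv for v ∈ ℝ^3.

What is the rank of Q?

3

Row-reducing A symmetrically gives the diagonal entries 38, -75/19, 3/25.
Counting signs: 2 positive, 1 negative.
The rank is the number of nonzero pivots: 3.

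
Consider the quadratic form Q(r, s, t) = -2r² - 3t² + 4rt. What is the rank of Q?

2

Write A = [[-2, 0, 2], [0, 0, 0], [2, 0, -3]].
Applying the same elementary operations to the rows and columns of A produces a congruent diagonal matrix with entries -2, 0, -1.
That gives 2 negative, 1 zero pivots.
The rank is the number of nonzero pivots: 2.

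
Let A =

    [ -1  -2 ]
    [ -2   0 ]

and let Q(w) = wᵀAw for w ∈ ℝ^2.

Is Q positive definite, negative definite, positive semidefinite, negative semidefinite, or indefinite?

For the 2×2 matrix [[-1, -2], [-2, 0]]: det = -1·0 − (-2)² = -4, trace = -1.
det < 0 so the eigenvalues have opposite signs; the form is indefinite.

indefinite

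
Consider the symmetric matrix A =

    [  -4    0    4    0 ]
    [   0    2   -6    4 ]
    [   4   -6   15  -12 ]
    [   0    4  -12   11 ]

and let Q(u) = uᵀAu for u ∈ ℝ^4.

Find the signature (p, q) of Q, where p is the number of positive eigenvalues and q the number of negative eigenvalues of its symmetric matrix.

(3, 1)

Symmetric row and column elimination reduces A to a congruent diagonal form with pivots -4, 2, 1, 3.
So there are 3 positive, 1 negative pivots.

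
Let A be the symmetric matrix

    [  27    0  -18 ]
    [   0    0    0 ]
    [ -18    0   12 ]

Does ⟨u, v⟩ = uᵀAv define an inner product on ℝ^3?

no

Row-reducing A symmetrically gives the diagonal entries 27, 0, 0.
So there are 1 positive, 2 zero pivots.
Hence Q is positive semidefinite.
⟨·,·⟩ is an inner product exactly when A is positive definite.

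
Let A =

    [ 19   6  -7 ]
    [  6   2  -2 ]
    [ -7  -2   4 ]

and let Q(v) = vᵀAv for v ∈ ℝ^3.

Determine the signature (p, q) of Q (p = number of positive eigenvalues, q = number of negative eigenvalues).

Row-reducing A symmetrically gives the diagonal entries 19, 2/19, 1.
Counting signs: 3 positive.

(3, 0)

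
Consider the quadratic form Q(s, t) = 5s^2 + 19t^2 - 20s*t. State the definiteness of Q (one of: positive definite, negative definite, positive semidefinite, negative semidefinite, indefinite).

indefinite

The symmetric matrix of Q is [[5, -10], [-10, 19]].
For the 2×2 matrix [[5, -10], [-10, 19]]: det = 5·19 − (-10)² = -5, trace = 24.
det < 0 so the eigenvalues have opposite signs; the form is indefinite.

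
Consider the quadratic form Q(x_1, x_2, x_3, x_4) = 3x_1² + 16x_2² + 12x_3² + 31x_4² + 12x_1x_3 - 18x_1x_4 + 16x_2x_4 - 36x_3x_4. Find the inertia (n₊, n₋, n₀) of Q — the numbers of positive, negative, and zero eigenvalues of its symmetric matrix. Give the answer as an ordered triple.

(2, 0, 2)

Write A = [[3, 0, 6, -9], [0, 16, 0, 8], [6, 0, 12, -18], [-9, 8, -18, 31]].
Applying the same elementary operations to the rows and columns of A produces a congruent diagonal matrix with entries 3, 16, 0, 0.
So there are 2 positive, 2 zero pivots.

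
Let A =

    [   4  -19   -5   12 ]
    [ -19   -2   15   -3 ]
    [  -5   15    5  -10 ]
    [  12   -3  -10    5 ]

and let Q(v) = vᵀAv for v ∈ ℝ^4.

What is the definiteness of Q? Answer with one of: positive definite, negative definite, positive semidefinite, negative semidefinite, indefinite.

Row-reducing A symmetrically gives the diagonal entries 4, -369/4, -155/369, 20/31.
Counting signs: 2 positive, 2 negative.
Hence Q is indefinite.

indefinite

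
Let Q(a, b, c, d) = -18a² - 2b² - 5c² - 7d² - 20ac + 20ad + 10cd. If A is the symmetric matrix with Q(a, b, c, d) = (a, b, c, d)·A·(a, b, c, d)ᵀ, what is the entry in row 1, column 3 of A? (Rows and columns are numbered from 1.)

-10

The coefficient of a·c in Q is -20. For a symmetric A this equals A[1,3] + A[3,1] = 2·A[1,3].
So A[1,3] = -20/2 = -10.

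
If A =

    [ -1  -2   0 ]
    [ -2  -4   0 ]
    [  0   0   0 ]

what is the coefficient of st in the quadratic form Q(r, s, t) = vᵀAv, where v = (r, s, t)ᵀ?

The coefficient of st is A[2,3] + A[3,2] = 2·0 = 0.

0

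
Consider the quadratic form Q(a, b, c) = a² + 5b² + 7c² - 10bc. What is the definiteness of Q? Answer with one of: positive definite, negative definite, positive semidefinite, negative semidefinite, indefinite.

positive definite

The symmetric matrix is A = [[1, 0, 0], [0, 5, -5], [0, -5, 7]].
Row-reducing A symmetrically gives the diagonal entries 1, 5, 2.
That gives 3 positive pivots.
Hence Q is positive definite.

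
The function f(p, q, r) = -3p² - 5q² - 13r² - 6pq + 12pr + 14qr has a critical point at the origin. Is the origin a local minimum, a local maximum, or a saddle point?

local maximum

The Hessian at the origin is H = [[-6, -6, 12], [-6, -10, 14], [12, 14, -26]].
Row-reducing H symmetrically gives the diagonal entries -6, -4, -1.
That gives 3 negative pivots.
H is negative definite, so the origin is a strict local maximum.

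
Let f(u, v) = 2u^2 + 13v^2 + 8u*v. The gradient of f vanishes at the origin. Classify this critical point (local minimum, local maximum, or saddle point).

The Hessian at the origin is H = [[4, 8], [8, 26]].
det H = 4·26 − (8)² = 40 > 0 and H[1,1] = 4 > 0, so H is positive definite.
Therefore the origin is a local minimum.

local minimum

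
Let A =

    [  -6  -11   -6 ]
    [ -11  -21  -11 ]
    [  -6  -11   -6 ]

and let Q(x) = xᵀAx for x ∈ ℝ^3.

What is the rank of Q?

2

Applying the same elementary operations to the rows and columns of A produces a congruent diagonal matrix with entries -6, -5/6, 0.
Counting signs: 2 negative, 1 zero.
The rank is the number of nonzero pivots: 2.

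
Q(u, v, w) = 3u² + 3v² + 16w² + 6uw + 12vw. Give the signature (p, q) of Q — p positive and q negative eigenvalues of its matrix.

Write A = [[3, 0, 3], [0, 3, 6], [3, 6, 16]].
Row-reducing A symmetrically gives the diagonal entries 3, 3, 1.
So there are 3 positive pivots.

(3, 0)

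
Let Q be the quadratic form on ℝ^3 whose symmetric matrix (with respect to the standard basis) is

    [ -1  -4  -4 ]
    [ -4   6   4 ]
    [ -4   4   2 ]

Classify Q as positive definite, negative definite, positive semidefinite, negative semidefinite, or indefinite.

Applying the same elementary operations to the rows and columns of A produces a congruent diagonal matrix with entries -1, 22, -2/11.
Counting signs: 1 positive, 2 negative.
Hence Q is indefinite.

indefinite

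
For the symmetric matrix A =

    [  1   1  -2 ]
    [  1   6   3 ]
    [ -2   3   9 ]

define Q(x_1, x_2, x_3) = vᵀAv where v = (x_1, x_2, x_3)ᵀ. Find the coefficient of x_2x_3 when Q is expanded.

6

The coefficient of x_2x_3 is A[2,3] + A[3,2] = 2·3 = 6.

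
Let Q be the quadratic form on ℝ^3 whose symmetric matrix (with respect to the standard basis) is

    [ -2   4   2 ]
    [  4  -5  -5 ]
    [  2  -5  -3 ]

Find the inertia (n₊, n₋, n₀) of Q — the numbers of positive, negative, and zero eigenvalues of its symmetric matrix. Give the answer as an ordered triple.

(1, 2, 0)

Symmetric row and column elimination reduces A to a congruent diagonal form with pivots -2, 3, -4/3.
Counting signs: 1 positive, 2 negative.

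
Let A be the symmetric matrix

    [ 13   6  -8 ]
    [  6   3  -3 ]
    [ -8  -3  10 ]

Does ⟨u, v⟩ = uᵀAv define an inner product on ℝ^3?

Leading principal minors: Δ_1 = 13, Δ_2 = 3, Δ_3 = 9.
All leading principal minors are positive, so by Sylvester's criterion Q is positive definite.
⟨·,·⟩ is an inner product exactly when A is positive definite.

yes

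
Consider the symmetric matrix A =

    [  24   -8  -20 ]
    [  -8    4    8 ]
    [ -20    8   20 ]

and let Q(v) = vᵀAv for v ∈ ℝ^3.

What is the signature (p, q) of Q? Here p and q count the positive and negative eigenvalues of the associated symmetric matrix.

Symmetric row and column elimination reduces A to a congruent diagonal form with pivots 24, 4/3, 2.
That gives 3 positive pivots.

(3, 0)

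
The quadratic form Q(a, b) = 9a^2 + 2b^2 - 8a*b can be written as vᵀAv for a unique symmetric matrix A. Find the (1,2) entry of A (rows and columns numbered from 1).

The coefficient of a·b in Q is -8. For a symmetric A this equals A[1,2] + A[2,1] = 2·A[1,2].
So A[1,2] = -8/2 = -4.

-4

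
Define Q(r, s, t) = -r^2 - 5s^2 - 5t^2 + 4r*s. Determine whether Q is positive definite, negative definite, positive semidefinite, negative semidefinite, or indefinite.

The symmetric matrix of Q is A = [[-1, 2, 0], [2, -5, 0], [0, 0, -5]].
Leading principal minors: Δ_1 = -1, Δ_2 = 1, Δ_3 = -5.
The signs alternate starting with Δ_1 < 0, so by Sylvester's criterion Q is negative definite.

negative definite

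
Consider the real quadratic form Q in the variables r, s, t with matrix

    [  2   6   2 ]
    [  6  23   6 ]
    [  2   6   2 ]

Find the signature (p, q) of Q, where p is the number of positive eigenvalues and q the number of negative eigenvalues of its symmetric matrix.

(2, 0)

Applying the same elementary operations to the rows and columns of A produces a congruent diagonal matrix with entries 2, 5, 0.
Counting signs: 2 positive, 1 zero.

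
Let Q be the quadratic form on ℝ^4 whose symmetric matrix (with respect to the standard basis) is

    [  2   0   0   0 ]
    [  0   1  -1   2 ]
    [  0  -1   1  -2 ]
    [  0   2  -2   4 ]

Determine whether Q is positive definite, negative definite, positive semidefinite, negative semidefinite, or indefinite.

Row-reducing A symmetrically gives the diagonal entries 2, 1, 0, 0.
Counting signs: 2 positive, 2 zero.
Hence Q is positive semidefinite.

positive semidefinite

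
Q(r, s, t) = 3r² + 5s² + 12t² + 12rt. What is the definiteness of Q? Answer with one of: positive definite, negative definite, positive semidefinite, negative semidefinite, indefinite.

positive semidefinite

The associated matrix is A = [[3, 0, 6], [0, 5, 0], [6, 0, 12]].
Congruent diagonalization of A (simultaneous row and column reduction) yields pivots 3, 5, 0.
So there are 2 positive, 1 zero pivots.
Hence Q is positive semidefinite.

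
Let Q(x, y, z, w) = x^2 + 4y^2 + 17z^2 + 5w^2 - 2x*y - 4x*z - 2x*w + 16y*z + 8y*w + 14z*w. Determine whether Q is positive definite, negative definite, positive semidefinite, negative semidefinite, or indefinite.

The associated matrix is A = [[1, -1, -2, -1], [-1, 4, 8, 4], [-2, 8, 17, 7], [-1, 4, 7, 5]].
Symmetric row and column elimination reduces A to a congruent diagonal form with pivots 1, 3, 1, 0.
Counting signs: 3 positive, 1 zero.
Hence Q is positive semidefinite.

positive semidefinite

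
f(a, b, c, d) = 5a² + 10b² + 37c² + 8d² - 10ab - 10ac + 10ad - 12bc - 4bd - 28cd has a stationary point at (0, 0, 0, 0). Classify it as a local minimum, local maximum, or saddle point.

local minimum

The Hessian at the origin is H = [[10, -10, -10, 10], [-10, 20, -12, -4], [-10, -12, 74, -28], [10, -4, -28, 16]].
Applying the same elementary operations to the rows and columns of H produces a congruent diagonal matrix with entries 10, 10, 78/5, 12/13.
So there are 4 positive pivots.
H is positive definite, so the origin is a strict local minimum.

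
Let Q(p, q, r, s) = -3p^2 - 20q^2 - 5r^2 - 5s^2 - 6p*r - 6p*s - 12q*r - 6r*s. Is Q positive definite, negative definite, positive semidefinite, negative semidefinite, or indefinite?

The symmetric matrix of Q is A = [[-3, 0, -3, -3], [0, -20, -6, 0], [-3, -6, -5, -3], [-3, 0, -3, -5]].
Leading principal minors: Δ_1 = -3, Δ_2 = 60, Δ_3 = -12, Δ_4 = 24.
The signs alternate starting with Δ_1 < 0, so by Sylvester's criterion Q is negative definite.

negative definite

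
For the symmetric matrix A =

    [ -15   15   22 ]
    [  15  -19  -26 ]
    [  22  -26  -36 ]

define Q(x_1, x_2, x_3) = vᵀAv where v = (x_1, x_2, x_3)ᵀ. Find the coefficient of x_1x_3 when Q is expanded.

The coefficient of x_1x_3 is A[1,3] + A[3,1] = 2·22 = 44.

44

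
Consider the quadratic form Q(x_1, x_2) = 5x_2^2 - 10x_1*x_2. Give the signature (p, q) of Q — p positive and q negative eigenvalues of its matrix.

The symmetric matrix is A = [[0, -5], [-5, 5]].
By Sylvester's law of inertia any congruent diagonalization of A has 1 positive, 1 negative and 0 zero entries.

(1, 1)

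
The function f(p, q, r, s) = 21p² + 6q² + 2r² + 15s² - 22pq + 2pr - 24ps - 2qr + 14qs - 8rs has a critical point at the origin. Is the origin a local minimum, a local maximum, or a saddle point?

The Hessian at the origin is H = [[42, -22, 2, -24], [-22, 12, -2, 14], [2, -2, 4, -8], [-24, 14, -8, 30]].
Row-reducing H symmetrically gives the diagonal entries 42, 10/21, 2, 4.
That gives 4 positive pivots.
H is positive definite, so the origin is a strict local minimum.

local minimum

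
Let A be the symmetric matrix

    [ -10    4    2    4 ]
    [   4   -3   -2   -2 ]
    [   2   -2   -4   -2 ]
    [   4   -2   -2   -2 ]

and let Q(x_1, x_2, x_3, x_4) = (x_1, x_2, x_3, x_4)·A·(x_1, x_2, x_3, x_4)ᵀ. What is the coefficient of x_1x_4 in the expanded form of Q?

The coefficient of x_1x_4 is A[1,4] + A[4,1] = 2·4 = 8.

8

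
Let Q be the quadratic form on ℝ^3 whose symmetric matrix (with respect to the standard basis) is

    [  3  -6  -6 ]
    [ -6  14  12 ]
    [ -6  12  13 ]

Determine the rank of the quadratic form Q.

Congruent diagonalization of A (simultaneous row and column reduction) yields pivots 3, 2, 1.
Counting signs: 3 positive.
The rank is the number of nonzero pivots: 3.

3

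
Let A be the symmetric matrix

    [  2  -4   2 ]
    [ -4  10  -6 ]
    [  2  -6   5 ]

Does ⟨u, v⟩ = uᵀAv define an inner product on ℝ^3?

yes

Leading principal minors: Δ_1 = 2, Δ_2 = 4, Δ_3 = 4.
All leading principal minors are positive, so by Sylvester's criterion Q is positive definite.
⟨·,·⟩ is an inner product exactly when A is positive definite.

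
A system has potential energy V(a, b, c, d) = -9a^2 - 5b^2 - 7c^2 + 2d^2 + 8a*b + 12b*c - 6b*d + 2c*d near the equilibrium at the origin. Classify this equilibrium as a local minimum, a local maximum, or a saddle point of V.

saddle point

The Hessian at the origin is H = [[-18, 8, 0, 0], [8, -10, 12, -6], [0, 12, -14, 2], [0, -6, 2, 4]].
An LDLᵀ factorisation of H has diagonal entries -18, -58/9, 242/29, -60/121.
So there are 1 positive, 3 negative pivots.
H is indefinite, so the origin is a saddle point.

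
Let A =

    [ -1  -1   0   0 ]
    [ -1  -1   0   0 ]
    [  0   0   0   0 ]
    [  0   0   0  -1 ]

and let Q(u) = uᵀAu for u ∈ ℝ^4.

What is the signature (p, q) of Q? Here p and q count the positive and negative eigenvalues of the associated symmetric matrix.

Applying the same elementary operations to the rows and columns of A produces a congruent diagonal matrix with entries -1, 0, 0, -1.
That gives 2 negative, 2 zero pivots.

(0, 2)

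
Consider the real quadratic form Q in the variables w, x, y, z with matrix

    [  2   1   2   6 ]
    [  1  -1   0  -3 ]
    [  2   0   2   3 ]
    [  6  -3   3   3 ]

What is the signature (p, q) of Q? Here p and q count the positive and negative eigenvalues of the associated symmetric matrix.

Congruent diagonalization of A (simultaneous row and column reduction) yields pivots 2, -3/2, 2/3, 15/2.
That gives 3 positive, 1 negative pivots.

(3, 1)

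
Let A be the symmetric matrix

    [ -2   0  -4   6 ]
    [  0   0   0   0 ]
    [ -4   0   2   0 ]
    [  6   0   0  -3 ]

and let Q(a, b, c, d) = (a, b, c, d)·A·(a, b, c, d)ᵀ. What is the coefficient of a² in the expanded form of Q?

-2

The coefficient of a² is the diagonal entry A[1,1] = -2.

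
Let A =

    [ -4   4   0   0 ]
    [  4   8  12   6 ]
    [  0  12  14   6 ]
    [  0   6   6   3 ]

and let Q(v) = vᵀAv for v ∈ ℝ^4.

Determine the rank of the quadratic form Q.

Symmetric row and column elimination reduces A to a congruent diagonal form with pivots -4, 12, 2, 0.
So there are 2 positive, 1 negative, 1 zero pivots.
The rank is the number of nonzero pivots: 3.

3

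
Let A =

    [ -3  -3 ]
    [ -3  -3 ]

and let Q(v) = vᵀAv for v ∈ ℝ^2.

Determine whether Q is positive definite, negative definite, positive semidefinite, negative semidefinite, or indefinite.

negative semidefinite

Row-reducing A symmetrically gives the diagonal entries -3, 0.
That gives 1 negative, 1 zero pivots.
Hence Q is negative semidefinite.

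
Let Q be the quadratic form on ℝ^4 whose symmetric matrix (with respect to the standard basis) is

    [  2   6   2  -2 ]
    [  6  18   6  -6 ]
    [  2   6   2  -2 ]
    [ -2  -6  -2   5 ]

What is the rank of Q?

2

Row-reducing A symmetrically gives the diagonal entries 2, 0, 0, 3.
Counting signs: 2 positive, 2 zero.
The rank is the number of nonzero pivots: 2.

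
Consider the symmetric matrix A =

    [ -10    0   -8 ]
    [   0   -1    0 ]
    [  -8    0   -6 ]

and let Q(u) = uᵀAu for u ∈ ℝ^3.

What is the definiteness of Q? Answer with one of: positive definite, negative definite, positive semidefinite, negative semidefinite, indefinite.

indefinite

Congruent diagonalization of A (simultaneous row and column reduction) yields pivots -10, -1, 2/5.
So there are 1 positive, 2 negative pivots.
Hence Q is indefinite.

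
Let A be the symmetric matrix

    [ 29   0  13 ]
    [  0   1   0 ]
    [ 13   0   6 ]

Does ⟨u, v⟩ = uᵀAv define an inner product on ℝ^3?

yes

An LDLᵀ factorisation of A has diagonal entries 29, 1, 5/29.
That gives 3 positive pivots.
Hence Q is positive definite.
⟨·,·⟩ is an inner product exactly when A is positive definite.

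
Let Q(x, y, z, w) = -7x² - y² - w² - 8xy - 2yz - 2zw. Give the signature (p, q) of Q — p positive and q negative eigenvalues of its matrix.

The associated matrix is A = [[-7, -4, 0, 0], [-4, -1, -1, 0], [0, -1, 0, -1], [0, 0, -1, -1]].
Symmetric row and column elimination reduces A to a congruent diagonal form with pivots -7, 9/7, -7/9, 2/7.
Counting signs: 2 positive, 2 negative.

(2, 2)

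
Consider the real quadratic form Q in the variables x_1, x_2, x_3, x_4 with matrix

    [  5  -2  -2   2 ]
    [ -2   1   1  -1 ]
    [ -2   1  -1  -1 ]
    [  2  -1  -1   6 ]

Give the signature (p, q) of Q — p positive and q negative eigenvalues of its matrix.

(3, 1)

Applying the same elementary operations to the rows and columns of A produces a congruent diagonal matrix with entries 5, 1/5, -2, 5.
So there are 3 positive, 1 negative pivots.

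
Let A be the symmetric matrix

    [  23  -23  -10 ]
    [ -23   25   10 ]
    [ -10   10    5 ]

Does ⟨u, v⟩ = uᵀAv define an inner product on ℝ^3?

yes

Leading principal minors: Δ_1 = 23, Δ_2 = 46, Δ_3 = 30.
All leading principal minors are positive, so by Sylvester's criterion Q is positive definite.
⟨·,·⟩ is an inner product exactly when A is positive definite.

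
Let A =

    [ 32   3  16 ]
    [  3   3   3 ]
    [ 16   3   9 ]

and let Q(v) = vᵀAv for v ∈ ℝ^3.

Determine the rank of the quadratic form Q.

3

Row-reducing A symmetrically gives the diagonal entries 32, 87/32, 5/29.
Counting signs: 3 positive.
The rank is the number of nonzero pivots: 3.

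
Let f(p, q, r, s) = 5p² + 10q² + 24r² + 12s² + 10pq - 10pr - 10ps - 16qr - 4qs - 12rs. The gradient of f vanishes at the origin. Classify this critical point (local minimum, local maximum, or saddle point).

local minimum

The Hessian at the origin is H = [[10, 10, -10, -10], [10, 20, -16, -4], [-10, -16, 48, -12], [-10, -4, -12, 24]].
Congruent diagonalization of H (simultaneous row and column reduction) yields pivots 10, 10, 172/5, 24/43.
So there are 4 positive pivots.
H is positive definite, so the origin is a strict local minimum.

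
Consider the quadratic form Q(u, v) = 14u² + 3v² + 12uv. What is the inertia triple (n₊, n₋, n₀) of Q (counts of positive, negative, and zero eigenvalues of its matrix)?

(2, 0, 0)

The associated matrix is A = [[14, 6], [6, 3]].
An LDLᵀ factorisation of A has diagonal entries 14, 3/7.
So there are 2 positive pivots.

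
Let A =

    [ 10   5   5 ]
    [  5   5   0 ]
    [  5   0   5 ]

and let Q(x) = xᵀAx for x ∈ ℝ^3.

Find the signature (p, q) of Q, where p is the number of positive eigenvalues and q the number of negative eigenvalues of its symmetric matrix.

Applying the same elementary operations to the rows and columns of A produces a congruent diagonal matrix with entries 10, 5/2, 0.
So there are 2 positive, 1 zero pivots.

(2, 0)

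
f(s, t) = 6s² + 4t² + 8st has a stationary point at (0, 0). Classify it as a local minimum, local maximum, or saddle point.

The Hessian at the origin is H = [[12, 8], [8, 8]].
det H = 12·8 − (8)² = 32 > 0 and H[1,1] = 12 > 0, so H is positive definite.
Therefore the origin is a local minimum.

local minimum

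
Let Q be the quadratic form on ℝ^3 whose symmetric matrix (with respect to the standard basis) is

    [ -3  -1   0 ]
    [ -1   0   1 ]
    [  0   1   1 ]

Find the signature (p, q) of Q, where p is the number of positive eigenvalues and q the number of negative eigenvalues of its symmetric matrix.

(1, 2)

Congruent diagonalization of A (simultaneous row and column reduction) yields pivots -3, 1/3, -2.
That gives 1 positive, 2 negative pivots.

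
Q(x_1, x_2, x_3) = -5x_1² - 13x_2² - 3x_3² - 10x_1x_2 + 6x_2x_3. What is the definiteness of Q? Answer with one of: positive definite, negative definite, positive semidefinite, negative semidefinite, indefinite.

The symmetric matrix is A = [[-5, -5, 0], [-5, -13, 3], [0, 3, -3]].
An LDLᵀ factorisation of A has diagonal entries -5, -8, -15/8.
So there are 3 negative pivots.
Hence Q is negative definite.

negative definite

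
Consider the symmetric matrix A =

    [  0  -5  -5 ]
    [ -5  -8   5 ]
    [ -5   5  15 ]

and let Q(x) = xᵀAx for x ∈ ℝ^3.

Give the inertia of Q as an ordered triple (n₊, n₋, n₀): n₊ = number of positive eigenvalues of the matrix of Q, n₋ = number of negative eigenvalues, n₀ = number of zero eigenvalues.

(1, 2, 0)

By Sylvester's law of inertia any congruent diagonalization of A has 1 positive, 2 negative and 0 zero entries.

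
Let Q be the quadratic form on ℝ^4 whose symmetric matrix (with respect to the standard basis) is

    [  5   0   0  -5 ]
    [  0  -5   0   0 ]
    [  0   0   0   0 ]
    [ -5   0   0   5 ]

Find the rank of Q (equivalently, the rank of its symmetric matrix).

Applying the same elementary operations to the rows and columns of A produces a congruent diagonal matrix with entries 5, -5, 0, 0.
That gives 1 positive, 1 negative, 2 zero pivots.
The rank is the number of nonzero pivots: 2.

2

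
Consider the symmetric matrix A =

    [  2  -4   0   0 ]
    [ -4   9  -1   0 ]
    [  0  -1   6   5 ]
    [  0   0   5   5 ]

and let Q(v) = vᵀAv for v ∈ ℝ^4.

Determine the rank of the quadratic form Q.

Row-reducing A symmetrically gives the diagonal entries 2, 1, 5, 0.
Counting signs: 3 positive, 1 zero.
The rank is the number of nonzero pivots: 3.

3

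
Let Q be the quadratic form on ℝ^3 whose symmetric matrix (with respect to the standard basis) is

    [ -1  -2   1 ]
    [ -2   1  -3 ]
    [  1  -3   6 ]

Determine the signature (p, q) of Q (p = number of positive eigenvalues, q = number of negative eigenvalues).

Congruent diagonalization of A (simultaneous row and column reduction) yields pivots -1, 5, 2.
That gives 2 positive, 1 negative pivots.

(2, 1)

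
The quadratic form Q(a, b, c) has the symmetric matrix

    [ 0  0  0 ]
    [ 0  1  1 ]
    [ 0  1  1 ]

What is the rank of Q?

Row-reducing A symmetrically gives the diagonal entries 0, 1, 0.
Counting signs: 1 positive, 2 zero.
The rank is the number of nonzero pivots: 1.

1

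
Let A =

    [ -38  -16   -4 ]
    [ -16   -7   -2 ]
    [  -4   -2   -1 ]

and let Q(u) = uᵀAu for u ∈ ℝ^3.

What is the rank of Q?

An LDLᵀ factorisation of A has diagonal entries -38, -5/19, -1/5.
So there are 3 negative pivots.
The rank is the number of nonzero pivots: 3.

3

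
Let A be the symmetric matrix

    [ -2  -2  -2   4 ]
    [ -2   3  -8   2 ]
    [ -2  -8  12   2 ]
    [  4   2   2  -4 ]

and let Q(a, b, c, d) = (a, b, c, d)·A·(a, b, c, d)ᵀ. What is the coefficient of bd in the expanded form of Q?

The coefficient of bd is A[2,4] + A[4,2] = 2·2 = 4.

4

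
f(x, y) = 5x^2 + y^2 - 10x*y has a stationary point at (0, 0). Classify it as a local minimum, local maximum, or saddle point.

saddle point

The Hessian at the origin is H = [[10, -10], [-10, 2]].
det H = 10·2 − (-10)² = -80 < 0, so H is indefinite.
Therefore the origin is a saddle point.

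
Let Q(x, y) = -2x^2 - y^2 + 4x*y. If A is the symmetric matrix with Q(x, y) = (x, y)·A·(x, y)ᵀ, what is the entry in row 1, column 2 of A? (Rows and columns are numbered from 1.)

2

The coefficient of x·y in Q is 4. For a symmetric A this equals A[1,2] + A[2,1] = 2·A[1,2].
So A[1,2] = 4/2 = 2.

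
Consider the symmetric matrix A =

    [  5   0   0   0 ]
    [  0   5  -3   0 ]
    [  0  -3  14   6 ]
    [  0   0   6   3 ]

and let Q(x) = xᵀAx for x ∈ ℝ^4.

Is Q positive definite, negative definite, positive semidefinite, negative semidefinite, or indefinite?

Leading principal minors: Δ_1 = 5, Δ_2 = 25, Δ_3 = 305, Δ_4 = 15.
All leading principal minors are positive, so by Sylvester's criterion Q is positive definite.

positive definite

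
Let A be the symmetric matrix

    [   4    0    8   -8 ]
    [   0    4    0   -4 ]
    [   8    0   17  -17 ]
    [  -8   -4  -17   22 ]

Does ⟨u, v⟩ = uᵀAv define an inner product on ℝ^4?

Leading principal minors: Δ_1 = 4, Δ_2 = 16, Δ_3 = 16, Δ_4 = 16.
All leading principal minors are positive, so by Sylvester's criterion Q is positive definite.
⟨·,·⟩ is an inner product exactly when A is positive definite.

yes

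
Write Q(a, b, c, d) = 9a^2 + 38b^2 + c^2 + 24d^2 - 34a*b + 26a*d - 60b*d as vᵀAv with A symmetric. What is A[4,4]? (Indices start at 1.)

24

The coefficient of d^2 in Q is 24, and that is exactly A[4,4].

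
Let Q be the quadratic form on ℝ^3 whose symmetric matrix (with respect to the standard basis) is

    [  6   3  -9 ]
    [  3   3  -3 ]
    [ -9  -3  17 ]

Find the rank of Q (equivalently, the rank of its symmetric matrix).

Symmetric row and column elimination reduces A to a congruent diagonal form with pivots 6, 3/2, 2.
So there are 3 positive pivots.
The rank is the number of nonzero pivots: 3.

3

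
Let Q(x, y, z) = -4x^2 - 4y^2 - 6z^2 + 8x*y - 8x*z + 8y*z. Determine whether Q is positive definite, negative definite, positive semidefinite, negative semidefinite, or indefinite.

The symmetric matrix is A = [[-4, 4, -4], [4, -4, 4], [-4, 4, -6]].
Symmetric row and column elimination reduces A to a congruent diagonal form with pivots -4, 0, -2.
Counting signs: 2 negative, 1 zero.
Hence Q is negative semidefinite.

negative semidefinite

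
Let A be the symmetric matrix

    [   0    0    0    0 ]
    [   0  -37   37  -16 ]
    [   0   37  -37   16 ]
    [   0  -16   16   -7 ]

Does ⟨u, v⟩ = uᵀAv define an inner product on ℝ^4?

no

Applying the same elementary operations to the rows and columns of A produces a congruent diagonal matrix with entries 0, -37, 0, -3/37.
So there are 2 negative, 2 zero pivots.
Hence Q is negative semidefinite.
⟨·,·⟩ is an inner product exactly when A is positive definite.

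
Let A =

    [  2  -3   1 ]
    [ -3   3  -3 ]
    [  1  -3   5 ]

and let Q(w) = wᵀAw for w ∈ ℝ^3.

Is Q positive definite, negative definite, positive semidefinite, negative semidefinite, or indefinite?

indefinite

Applying the same elementary operations to the rows and columns of A produces a congruent diagonal matrix with entries 2, -3/2, 6.
That gives 2 positive, 1 negative pivots.
Hence Q is indefinite.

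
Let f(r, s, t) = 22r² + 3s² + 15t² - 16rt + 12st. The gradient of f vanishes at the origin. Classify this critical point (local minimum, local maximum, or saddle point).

local minimum

The Hessian at the origin is H = [[44, 0, -16], [0, 6, 12], [-16, 12, 30]].
An LDLᵀ factorisation of H has diagonal entries 44, 6, 2/11.
That gives 3 positive pivots.
H is positive definite, so the origin is a strict local minimum.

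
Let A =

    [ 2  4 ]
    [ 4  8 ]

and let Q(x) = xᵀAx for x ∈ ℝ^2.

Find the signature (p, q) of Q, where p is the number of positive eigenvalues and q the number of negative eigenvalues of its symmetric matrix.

(1, 0)

Row-reducing A symmetrically gives the diagonal entries 2, 0.
Counting signs: 1 positive, 1 zero.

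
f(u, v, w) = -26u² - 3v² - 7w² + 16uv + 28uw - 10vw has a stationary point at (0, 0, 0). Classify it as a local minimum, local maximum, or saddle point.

saddle point

The Hessian at the origin is H = [[-52, 16, 28], [16, -6, -10], [28, -10, -14]].
Applying the same elementary operations to the rows and columns of H produces a congruent diagonal matrix with entries -52, -14/13, 20/7.
Counting signs: 1 positive, 2 negative.
H is indefinite, so the origin is a saddle point.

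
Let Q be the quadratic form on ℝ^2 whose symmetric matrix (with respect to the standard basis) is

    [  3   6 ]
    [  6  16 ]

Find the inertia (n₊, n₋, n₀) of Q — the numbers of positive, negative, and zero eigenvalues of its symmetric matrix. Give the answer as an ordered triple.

Congruent diagonalization of A (simultaneous row and column reduction) yields pivots 3, 4.
So there are 2 positive pivots.

(2, 0, 0)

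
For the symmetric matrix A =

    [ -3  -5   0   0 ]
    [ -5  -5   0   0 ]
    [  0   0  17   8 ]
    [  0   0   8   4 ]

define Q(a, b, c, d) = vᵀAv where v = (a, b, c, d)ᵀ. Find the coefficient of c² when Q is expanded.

17

The coefficient of c² is the diagonal entry A[3,3] = 17.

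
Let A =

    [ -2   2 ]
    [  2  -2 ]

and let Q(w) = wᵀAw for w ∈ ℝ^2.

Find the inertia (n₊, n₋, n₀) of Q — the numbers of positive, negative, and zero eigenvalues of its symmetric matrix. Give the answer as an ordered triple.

Congruent diagonalization of A (simultaneous row and column reduction) yields pivots -2, 0.
So there are 1 negative, 1 zero pivots.

(0, 1, 1)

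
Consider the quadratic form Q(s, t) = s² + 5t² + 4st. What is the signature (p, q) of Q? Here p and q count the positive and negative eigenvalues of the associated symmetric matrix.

The symmetric matrix is A = [[1, 2], [2, 5]].
Congruent diagonalization of A (simultaneous row and column reduction) yields pivots 1, 1.
So there are 2 positive pivots.

(2, 0)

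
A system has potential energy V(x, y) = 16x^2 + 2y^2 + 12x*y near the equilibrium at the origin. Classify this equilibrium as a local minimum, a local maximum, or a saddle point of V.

The Hessian at the origin is H = [[32, 12], [12, 4]].
det H = 32·4 − (12)² = -16 < 0, so H is indefinite.
Therefore the origin is a saddle point.

saddle point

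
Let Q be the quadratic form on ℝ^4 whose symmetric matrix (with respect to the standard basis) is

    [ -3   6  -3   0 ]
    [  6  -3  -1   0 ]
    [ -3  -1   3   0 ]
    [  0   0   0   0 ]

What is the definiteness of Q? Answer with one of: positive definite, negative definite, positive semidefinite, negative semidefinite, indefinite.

Symmetric row and column elimination reduces A to a congruent diagonal form with pivots -3, 9, 5/9, 0.
Counting signs: 2 positive, 1 negative, 1 zero.
Hence Q is indefinite.

indefinite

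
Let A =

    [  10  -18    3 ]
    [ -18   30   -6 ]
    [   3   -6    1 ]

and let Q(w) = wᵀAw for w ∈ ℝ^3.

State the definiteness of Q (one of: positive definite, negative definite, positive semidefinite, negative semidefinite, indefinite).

Symmetric row and column elimination reduces A to a congruent diagonal form with pivots 10, -12/5, 1/4.
That gives 2 positive, 1 negative pivots.
Hence Q is indefinite.

indefinite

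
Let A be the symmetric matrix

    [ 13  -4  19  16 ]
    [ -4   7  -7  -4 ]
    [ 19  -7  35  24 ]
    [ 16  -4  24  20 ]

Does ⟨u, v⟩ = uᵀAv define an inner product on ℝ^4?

Applying the same elementary operations to the rows and columns of A produces a congruent diagonal matrix with entries 13, 75/13, 7, 12/175.
So there are 4 positive pivots.
Hence Q is positive definite.
⟨·,·⟩ is an inner product exactly when A is positive definite.

yes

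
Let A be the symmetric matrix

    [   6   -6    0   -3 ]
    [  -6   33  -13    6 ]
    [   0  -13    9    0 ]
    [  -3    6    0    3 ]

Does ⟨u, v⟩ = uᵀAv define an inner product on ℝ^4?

yes

Leading principal minors: Δ_1 = 6, Δ_2 = 162, Δ_3 = 444, Δ_4 = 180.
All leading principal minors are positive, so by Sylvester's criterion Q is positive definite.
⟨·,·⟩ is an inner product exactly when A is positive definite.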